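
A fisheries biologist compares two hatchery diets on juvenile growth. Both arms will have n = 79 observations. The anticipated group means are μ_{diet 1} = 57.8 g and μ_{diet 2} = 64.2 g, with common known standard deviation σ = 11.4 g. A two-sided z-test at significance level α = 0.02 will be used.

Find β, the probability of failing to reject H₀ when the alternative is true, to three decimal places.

Standardized effect: d = |μ_{diet 1} − μ_{diet 2}| / σ = |57.8 − 64.2| / 11.4 = 0.5614
Noncentrality parameter: δ = d·√(n/2) = 0.5614 × √(79/2) = 3.5284
Critical value for a two-sided test at α = 0.02: z_{α/2} = 2.326.
Power = Φ(δ − 2.326) + Φ(−δ − 2.326) = Φ(1.202) + Φ(-5.855) = 0.8853 + 0.0000 = 0.8853.
Type II error: β = 1 − power = 1 − 0.8853 = 0.1147.

β ≈ 0.115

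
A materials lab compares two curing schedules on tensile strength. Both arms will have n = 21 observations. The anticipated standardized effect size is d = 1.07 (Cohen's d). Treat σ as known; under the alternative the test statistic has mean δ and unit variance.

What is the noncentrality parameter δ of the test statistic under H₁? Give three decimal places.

δ ≈ 3.467

The noncentrality parameter scales effect size by the design's sample-size factor: δ = d·√(n/2) = 1.07 × √(21/2) = 3.4672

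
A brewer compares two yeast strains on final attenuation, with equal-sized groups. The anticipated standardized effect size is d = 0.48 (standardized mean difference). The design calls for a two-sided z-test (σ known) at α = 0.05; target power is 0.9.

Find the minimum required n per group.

Set Φ(δ − 1.960) = 0.9; then δ − 1.960 = Φ⁻¹(0.9) = 1.282, giving δ = 3.242.
(Ignoring the negligible lower-tail rejection probability gives the usual closed-form inversion.)
δ = d·√(n/2) ⇒ n = 2(δ/d)² = 2 × (3.242 / 0.48)² = 91.21.
Round up to the next whole unit.

n = 92 per group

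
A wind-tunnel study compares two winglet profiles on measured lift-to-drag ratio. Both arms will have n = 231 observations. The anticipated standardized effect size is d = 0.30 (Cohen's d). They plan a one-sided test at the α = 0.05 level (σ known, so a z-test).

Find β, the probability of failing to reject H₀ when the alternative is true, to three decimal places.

β ≈ 0.057

Noncentrality parameter: δ = d·√(n/2) = 0.30 × √(231/2) = 3.2241
Critical value for a one-sided test at α = 0.05: z_α = 1.645.
Power = P(Z > 1.645 − δ) = Φ(1.579) = 0.9429.
Type II error: β = 1 − power = 1 − 0.9429 = 0.0571.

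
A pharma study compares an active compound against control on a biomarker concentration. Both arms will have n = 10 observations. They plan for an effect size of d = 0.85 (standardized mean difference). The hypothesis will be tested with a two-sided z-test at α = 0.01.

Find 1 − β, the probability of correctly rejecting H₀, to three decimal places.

Noncentrality parameter: δ = d·√(n/2) = 0.85 × √(10/2) = 1.9007
Two-sided α = 0.01 → critical value z_{0.005} = 2.576.
Power = Φ(δ − 2.576) + Φ(−δ − 2.576) = Φ(-0.675) + Φ(-4.476) = 0.2498 + 0.0000 = 0.2498.

Power ≈ 0.250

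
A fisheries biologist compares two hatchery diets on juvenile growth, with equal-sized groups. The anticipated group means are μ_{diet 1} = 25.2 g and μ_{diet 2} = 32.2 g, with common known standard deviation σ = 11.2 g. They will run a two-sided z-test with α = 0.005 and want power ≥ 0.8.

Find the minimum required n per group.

n = 69 per group

Standardized effect: d = |μ_{diet 1} − μ_{diet 2}| / σ = |25.2 − 32.2| / 11.2 = 0.6250
Set Φ(δ − 2.807) = 0.8; then δ − 2.807 = Φ⁻¹(0.8) = 0.842, giving δ = 3.649.
(Ignoring the negligible lower-tail rejection probability gives the usual closed-form inversion.)
δ = d·√(n/2) ⇒ n = 2(δ/d)² = 2 × (3.649 / 0.6250)² = 68.16.
Round up to the next whole unit.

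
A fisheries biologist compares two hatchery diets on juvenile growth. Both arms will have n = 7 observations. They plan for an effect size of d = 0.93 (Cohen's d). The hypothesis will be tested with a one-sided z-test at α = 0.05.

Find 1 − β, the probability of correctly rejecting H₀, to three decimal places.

Noncentrality parameter: δ = d·√(n/2) = 0.93 × √(7/2) = 1.7399
Critical value for a one-sided test at α = 0.05: z_α = 1.645.
Power = Φ(δ − 1.645) = Φ(0.095) = 0.5378.

Power ≈ 0.538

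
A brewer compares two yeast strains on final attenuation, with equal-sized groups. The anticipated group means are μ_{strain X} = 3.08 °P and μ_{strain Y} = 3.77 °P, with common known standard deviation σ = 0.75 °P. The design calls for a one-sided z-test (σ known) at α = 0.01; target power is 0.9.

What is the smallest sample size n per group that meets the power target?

Standardized effect: d = |μ_{strain X} − μ_{strain Y}| / σ = |3.08 − 3.77| / 0.75 = 0.9200
For power 0.9 need Φ(δ − z_{0.01}) = 0.9, so δ = z_{0.01} + z_{0.10} = 2.326 + 1.282 = 3.608.
δ = d·√(n/2) ⇒ n = 2(δ/d)² = 2 × (3.608 / 0.9200)² = 30.76.
Round up to the next whole unit.

n = 31 per group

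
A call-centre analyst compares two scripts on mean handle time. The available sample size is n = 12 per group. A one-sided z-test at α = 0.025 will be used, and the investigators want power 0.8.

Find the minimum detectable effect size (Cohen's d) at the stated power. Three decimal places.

Need Φ(δ − 1.960) = 0.8, so δ = 1.960 + 0.842 = 2.802.
δ = d·√(n/2) ⇒ d = δ/√(n/2) = 2.802/√(12/2) = 1.1437.

d ≈ 1.144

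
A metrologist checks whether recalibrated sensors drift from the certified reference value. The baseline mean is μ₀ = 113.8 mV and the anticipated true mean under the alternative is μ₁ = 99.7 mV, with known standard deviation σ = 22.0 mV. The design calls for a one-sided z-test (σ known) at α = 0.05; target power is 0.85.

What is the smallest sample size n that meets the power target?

Standardized effect: d = |μ₁ − μ₀| / σ = |99.7 − 113.8| / 22.0 = 0.6409
For power 0.85 need Φ(δ − z_{0.05}) = 0.85, so δ = z_{0.05} + z_{0.15} = 1.645 + 1.036 = 2.681.
δ = d·√n ⇒ n = (δ/d)² = (2.681 / 0.6409)² = 17.50.
Rounding up, n = 18.

n = 18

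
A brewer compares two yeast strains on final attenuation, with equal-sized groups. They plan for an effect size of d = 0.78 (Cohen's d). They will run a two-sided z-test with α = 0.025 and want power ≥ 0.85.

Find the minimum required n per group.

For power 0.85 need Φ(δ − z_{0.0125}) = 0.85, so δ = z_{0.0125} + z_{0.15} = 2.241 + 1.036 = 3.278.
(Ignoring the negligible lower-tail rejection probability gives the usual closed-form inversion.)
δ = d·√(n/2) ⇒ n = 2(δ/d)² = 2 × (3.278 / 0.78)² = 35.32.
Rounding up, n = 36 per group.

n = 36 per group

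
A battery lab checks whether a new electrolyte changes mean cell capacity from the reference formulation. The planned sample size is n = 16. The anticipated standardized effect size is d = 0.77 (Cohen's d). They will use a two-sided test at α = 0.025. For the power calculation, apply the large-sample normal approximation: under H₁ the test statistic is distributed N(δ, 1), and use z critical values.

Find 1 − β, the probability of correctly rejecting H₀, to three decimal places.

Noncentrality parameter: δ = d·√n = 0.77 × √16 = 3.0800
Two-sided α = 0.025 → critical value z_{0.0125} = 2.241.
Power = Φ(δ − 2.241) + Φ(−δ − 2.241) = Φ(0.839) + Φ(-5.321) = 0.7992 + 0.0000 = 0.7992.

Power ≈ 0.799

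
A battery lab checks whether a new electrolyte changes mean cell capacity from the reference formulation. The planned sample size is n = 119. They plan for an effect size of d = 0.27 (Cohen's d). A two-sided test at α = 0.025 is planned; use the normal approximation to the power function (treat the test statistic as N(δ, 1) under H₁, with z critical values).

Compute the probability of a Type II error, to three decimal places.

Noncentrality parameter: δ = d·√n = 0.27 × √119 = 2.9454
Critical value for a two-sided test at α = 0.025: z_{α/2} = 2.241.
Power = Φ(δ − 2.241) + Φ(−δ − 2.241) = Φ(0.704) + Φ(-5.187) = 0.7593 + 0.0000 = 0.7593.
Type II error: β = 1 − power = 1 − 0.7593 = 0.2407.

β ≈ 0.241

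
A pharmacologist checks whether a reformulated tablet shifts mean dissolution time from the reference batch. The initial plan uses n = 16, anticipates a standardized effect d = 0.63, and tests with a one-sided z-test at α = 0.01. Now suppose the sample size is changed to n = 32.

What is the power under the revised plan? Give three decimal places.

With n = 32: δ = d·√n = 0.63 × √32 = 3.5638. Critical value z_{0.01} = 2.326.
Revised power = Φ(δ − 2.326) = Φ(1.237) = 0.8920.

Power ≈ 0.892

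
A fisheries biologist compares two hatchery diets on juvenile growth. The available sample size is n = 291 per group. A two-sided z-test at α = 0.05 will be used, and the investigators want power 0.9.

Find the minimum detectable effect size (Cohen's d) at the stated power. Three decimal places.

Required noncentrality: δ = z_{0.025} + z_{0.10} = 1.960 + 1.282 = 3.242.
(The second rejection-region term Φ(−δ − z_{α/2}) is negligible and dropped.)
δ = d·√(n/2) ⇒ d = δ/√(n/2) = 3.242/√(291/2) = 0.2687.

d ≈ 0.269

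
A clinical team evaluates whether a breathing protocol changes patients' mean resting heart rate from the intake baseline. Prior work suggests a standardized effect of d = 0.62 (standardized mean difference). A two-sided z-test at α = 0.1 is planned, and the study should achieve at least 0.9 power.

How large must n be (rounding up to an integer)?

n = 23

Set Φ(δ − 1.645) = 0.9; then δ − 1.645 = Φ⁻¹(0.9) = 1.282, giving δ = 2.926.
(The Φ(−δ − z_{α/2}) term is vanishingly small for δ > 0 and is dropped in the standard sample-size formula.)
δ = d·√n ⇒ n = (δ/d)² = (2.926 / 0.62)² = 22.28.
Rounding up, n = 23.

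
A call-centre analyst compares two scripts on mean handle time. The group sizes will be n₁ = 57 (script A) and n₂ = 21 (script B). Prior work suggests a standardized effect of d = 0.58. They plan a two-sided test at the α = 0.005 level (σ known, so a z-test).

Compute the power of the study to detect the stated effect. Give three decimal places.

Power ≈ 0.296

Noncentrality parameter: δ = d / √(1/n₁ + 1/n₂) = 0.58 / √(1/57 + 1/21) = 2.2721
Two-sided α = 0.005 → critical value z_{0.0025} = 2.807.
Power = Φ(δ − 2.807) + Φ(−δ − 2.807) = Φ(-0.535) + Φ(-5.079) = 0.2963 + 0.0000 = 0.2963.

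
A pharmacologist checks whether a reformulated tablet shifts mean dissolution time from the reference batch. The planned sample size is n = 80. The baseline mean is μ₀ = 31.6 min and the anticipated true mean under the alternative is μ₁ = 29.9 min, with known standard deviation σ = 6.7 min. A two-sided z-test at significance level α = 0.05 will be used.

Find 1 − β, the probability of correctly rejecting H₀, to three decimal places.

Standardized effect: d = |μ₁ − μ₀| / σ = |29.9 − 31.6| / 6.7 = 0.2537
Noncentrality parameter: δ = d·√n = 0.2537 × √80 = 2.2694
Critical value for a two-sided test at α = 0.05: z_{α/2} = 1.960.
Power = Φ(δ − 1.960) + Φ(−δ − 1.960) = Φ(0.309) + Φ(-4.229) = 0.6215 + 0.0000 = 0.6215.

Power ≈ 0.622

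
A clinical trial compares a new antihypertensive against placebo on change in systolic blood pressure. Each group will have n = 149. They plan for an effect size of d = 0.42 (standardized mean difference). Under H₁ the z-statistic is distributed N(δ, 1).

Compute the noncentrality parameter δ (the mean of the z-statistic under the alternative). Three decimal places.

The noncentrality parameter scales effect size by the design's sample-size factor: δ = d·√(n/2) = 0.42 × √(149/2) = 3.6252

δ ≈ 3.625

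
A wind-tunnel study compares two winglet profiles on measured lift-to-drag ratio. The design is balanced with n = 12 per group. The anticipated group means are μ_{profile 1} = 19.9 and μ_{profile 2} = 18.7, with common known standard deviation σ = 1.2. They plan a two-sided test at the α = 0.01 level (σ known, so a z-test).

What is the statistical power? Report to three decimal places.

Standardized effect: d = |μ_{profile 1} − μ_{profile 2}| / σ = |19.9 − 18.7| / 1.2 = 1.0000
Noncentrality parameter: δ = d·√(n/2) = 1.0000 × √(12/2) = 2.4495
Two-sided α = 0.01 → critical value z_{0.005} = 2.576.
Power = Φ(δ − 2.576) + Φ(−δ − 2.576) = Φ(-0.126) + Φ(-5.025) = 0.4497 + 0.0000 = 0.4497.

Power ≈ 0.450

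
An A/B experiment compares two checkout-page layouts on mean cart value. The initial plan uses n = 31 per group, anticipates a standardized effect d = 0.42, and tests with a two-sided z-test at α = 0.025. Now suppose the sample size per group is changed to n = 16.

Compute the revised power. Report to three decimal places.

Power ≈ 0.146

With n = 16 per group: δ = d·√(n/2) = 0.42 × √(16/2) = 1.1879. Critical value z_{0.0125} = 2.241.
Revised power = Φ(δ − 2.241) + Φ(−δ − 2.241) = Φ(-1.053) + Φ(-3.429) = 0.1461 + 0.0003 = 0.1464.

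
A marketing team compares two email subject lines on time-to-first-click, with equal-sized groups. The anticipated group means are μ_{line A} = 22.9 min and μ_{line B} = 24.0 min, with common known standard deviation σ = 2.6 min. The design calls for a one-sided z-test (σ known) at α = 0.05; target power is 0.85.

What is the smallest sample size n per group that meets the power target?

n = 81 per group

Standardized effect: d = |μ_{line A} − μ_{line B}| / σ = |22.9 − 24.0| / 2.6 = 0.4231
For power 0.85 need Φ(δ − z_{0.05}) = 0.85, so δ = z_{0.05} + z_{0.15} = 1.645 + 1.036 = 2.681.
δ = d·√(n/2) ⇒ n = 2(δ/d)² = 2 × (2.681 / 0.4231)² = 80.33.
Round up to the next whole unit.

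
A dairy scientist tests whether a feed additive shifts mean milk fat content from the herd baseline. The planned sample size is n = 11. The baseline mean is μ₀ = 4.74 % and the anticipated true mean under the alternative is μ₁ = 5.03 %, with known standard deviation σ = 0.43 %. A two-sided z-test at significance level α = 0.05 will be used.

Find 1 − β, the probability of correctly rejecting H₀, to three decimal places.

Power ≈ 0.609

Standardized effect: d = |μ₁ − μ₀| / σ = |5.03 − 4.74| / 0.43 = 0.6744
Noncentrality parameter: δ = d·√n = 0.6744 × √11 = 2.2368
Two-sided α = 0.05 → critical value z_{0.025} = 1.960.
Power = Φ(δ − 1.960) + Φ(−δ − 1.960) = Φ(0.277) + Φ(-4.197) = 0.6090 + 0.0000 = 0.6091.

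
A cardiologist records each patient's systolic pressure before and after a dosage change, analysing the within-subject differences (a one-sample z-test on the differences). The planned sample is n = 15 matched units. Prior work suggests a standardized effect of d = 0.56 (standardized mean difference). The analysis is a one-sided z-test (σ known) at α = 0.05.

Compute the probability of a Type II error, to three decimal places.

β ≈ 0.300

Noncentrality parameter: δ = d·√n = 0.56 × √15 = 2.1689
One-sided α = 0.05 → critical value z_{0.05} = 1.645.
Power = P(Z > 1.645 − δ) = Φ(0.524) = 0.6999.
Type II error: β = 1 − power = 1 − 0.6999 = 0.3001.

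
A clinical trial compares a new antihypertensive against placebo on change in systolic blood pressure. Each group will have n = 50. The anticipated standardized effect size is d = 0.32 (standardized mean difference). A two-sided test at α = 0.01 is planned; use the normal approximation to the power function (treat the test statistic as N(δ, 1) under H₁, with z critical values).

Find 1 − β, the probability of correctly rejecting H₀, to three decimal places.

Noncentrality parameter: δ = d·√(n/2) = 0.32 × √(50/2) = 1.6000
Two-sided α = 0.01 → critical value z_{0.005} = 2.576.
Power = Φ(δ − 2.576) + Φ(−δ − 2.576) = Φ(-0.976) + Φ(-4.176) = 0.1646 + 0.0000 = 0.1646.

Power ≈ 0.165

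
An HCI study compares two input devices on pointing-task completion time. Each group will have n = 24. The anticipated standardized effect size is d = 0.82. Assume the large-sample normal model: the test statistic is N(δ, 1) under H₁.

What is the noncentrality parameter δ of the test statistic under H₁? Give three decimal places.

The noncentrality parameter scales effect size by the design's sample-size factor: δ = d·√(n/2) = 0.82 × √(24/2) = 2.8406

δ ≈ 2.841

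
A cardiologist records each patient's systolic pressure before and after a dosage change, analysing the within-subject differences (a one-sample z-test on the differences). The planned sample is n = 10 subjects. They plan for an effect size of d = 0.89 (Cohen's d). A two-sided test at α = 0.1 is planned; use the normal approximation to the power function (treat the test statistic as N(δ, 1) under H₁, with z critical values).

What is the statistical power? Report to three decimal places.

Power ≈ 0.879

Noncentrality parameter: δ = d·√n = 0.89 × √10 = 2.8144
Two-sided α = 0.1 → critical value z_{0.05} = 1.645.
Power = Φ(δ − 1.645) + Φ(−δ − 1.645) = Φ(1.170) + Φ(-4.459) = 0.8789 + 0.0000 = 0.8789.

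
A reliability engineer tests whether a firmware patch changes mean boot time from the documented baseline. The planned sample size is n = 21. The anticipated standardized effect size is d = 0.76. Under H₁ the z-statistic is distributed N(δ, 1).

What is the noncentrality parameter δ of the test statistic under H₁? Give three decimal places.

The noncentrality parameter scales effect size by the design's sample-size factor: δ = d·√n = 0.76 × √21 = 3.4828

δ ≈ 3.483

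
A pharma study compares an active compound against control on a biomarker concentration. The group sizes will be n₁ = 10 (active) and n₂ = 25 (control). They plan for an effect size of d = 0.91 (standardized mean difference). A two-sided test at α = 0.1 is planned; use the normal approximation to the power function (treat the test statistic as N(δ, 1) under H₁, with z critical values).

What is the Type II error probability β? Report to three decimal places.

Noncentrality parameter: δ = d / √(1/n₁ + 1/n₂) = 0.91 / √(1/10 + 1/25) = 2.4321
Critical value for a two-sided test at α = 0.1: z_{α/2} = 1.645.
Power = Φ(δ − 1.645) + Φ(−δ − 1.645) = Φ(0.787) + Φ(-4.077) = 0.7844 + 0.0000 = 0.7844.
Type II error: β = 1 − power = 1 − 0.7844 = 0.2156.

β ≈ 0.216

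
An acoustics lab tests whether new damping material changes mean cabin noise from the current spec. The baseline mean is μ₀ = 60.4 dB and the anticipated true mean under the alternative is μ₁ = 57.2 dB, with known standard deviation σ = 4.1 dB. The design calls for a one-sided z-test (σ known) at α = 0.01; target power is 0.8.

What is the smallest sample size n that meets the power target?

n = 17

Standardized effect: d = |μ₁ − μ₀| / σ = |57.2 − 60.4| / 4.1 = 0.7805
For power 0.8 need Φ(δ − z_{0.01}) = 0.8, so δ = z_{0.01} + z_{0.20} = 2.326 + 0.842 = 3.168.
δ = d·√n ⇒ n = (δ/d)² = (3.168 / 0.7805)² = 16.48.
Rounding up, n = 17.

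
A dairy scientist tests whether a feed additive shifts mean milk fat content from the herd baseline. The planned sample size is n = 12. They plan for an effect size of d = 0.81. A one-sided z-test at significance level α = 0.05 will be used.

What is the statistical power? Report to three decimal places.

Power ≈ 0.877

Noncentrality parameter: λ = d·√n = 0.81 × √12 = 2.8059
Critical value for a one-sided test at α = 0.05: z_α = 1.645.
Power = P(Z > 1.645 − λ) = Φ(1.161) = 0.8772.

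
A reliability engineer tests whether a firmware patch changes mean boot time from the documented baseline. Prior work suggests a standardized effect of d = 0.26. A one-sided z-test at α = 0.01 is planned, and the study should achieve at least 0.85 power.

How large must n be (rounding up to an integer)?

n = 168

Set Φ(δ − 2.326) = 0.85; then δ − 2.326 = Φ⁻¹(0.85) = 1.036, giving δ = 3.363.
δ = d·√n ⇒ n = (δ/d)² = (3.363 / 0.26)² = 167.28.
Round up to the next whole unit.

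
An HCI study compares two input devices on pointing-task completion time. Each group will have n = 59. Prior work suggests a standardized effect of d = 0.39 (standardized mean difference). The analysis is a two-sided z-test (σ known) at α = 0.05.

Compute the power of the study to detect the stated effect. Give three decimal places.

Power ≈ 0.563

Noncentrality parameter: δ = d·√(n/2) = 0.39 × √(59/2) = 2.1182
Two-sided α = 0.05 → critical value z_{0.025} = 1.960.
Power = Φ(δ − 1.960) + Φ(−δ − 1.960) = Φ(0.158) + Φ(-4.078) = 0.5629 + 0.0000 = 0.5629.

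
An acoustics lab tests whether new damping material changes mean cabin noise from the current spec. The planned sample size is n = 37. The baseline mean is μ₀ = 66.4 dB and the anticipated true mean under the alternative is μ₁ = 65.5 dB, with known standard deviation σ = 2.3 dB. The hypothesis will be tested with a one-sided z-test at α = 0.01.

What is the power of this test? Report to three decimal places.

Standardized effect: d = |μ₁ − μ₀| / σ = |65.5 − 66.4| / 2.3 = 0.3913
Noncentrality parameter: δ = d·√n = 0.3913 × √37 = 2.3802
One-sided α = 0.01 → critical value z_{0.01} = 2.326.
Power = Φ(δ − 2.326) = Φ(0.054) = 0.5215.

Power ≈ 0.521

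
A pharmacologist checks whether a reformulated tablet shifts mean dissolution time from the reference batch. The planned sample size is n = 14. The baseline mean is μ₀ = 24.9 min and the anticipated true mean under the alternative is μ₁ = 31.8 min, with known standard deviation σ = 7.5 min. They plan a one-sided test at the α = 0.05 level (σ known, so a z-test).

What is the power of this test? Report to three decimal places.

Standardized effect: d = |μ₁ − μ₀| / σ = |31.8 − 24.9| / 7.5 = 0.9200
Noncentrality parameter: δ = d·√n = 0.9200 × √14 = 3.4423
One-sided α = 0.05 → critical value z_{0.05} = 1.645.
Power = P(Z > 1.645 − δ) = Φ(1.797) = 0.9639.

Power ≈ 0.964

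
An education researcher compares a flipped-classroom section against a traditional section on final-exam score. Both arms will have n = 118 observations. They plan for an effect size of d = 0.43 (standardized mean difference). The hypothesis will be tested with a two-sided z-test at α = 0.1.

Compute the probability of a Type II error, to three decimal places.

β ≈ 0.049

Noncentrality parameter: δ = d·√(n/2) = 0.43 × √(118/2) = 3.3029
Critical value for a two-sided test at α = 0.1: z_{α/2} = 1.645.
Power = Φ(δ − 1.645) + Φ(−δ − 1.645) = Φ(1.658) + Φ(-4.948) = 0.9513 + 0.0000 = 0.9513.
Type II error: β = 1 − power = 1 − 0.9513 = 0.0487.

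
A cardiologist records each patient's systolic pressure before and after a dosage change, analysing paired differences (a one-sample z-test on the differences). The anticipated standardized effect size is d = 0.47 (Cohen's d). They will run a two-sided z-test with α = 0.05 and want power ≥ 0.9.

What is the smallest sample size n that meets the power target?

For power 0.9 need Φ(δ − z_{0.025}) = 0.9, so δ = z_{0.025} + z_{0.10} = 1.960 + 1.282 = 3.242.
(For δ > 0 the lower-tail rejection region contributes negligibly to power, so the one-term inversion is standard.)
δ = d·√n ⇒ n = (δ/d)² = (3.242 / 0.47)² = 47.57.
Rounding up, n = 48.

n = 48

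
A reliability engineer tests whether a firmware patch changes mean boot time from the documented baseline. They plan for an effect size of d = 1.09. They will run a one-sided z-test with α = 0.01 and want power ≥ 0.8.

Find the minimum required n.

n = 9

Set Φ(δ − 2.326) = 0.8; then δ − 2.326 = Φ⁻¹(0.8) = 0.842, giving δ = 3.168.
δ = d·√n ⇒ n = (δ/d)² = (3.168 / 1.09)² = 8.45.
Round up to the next whole unit.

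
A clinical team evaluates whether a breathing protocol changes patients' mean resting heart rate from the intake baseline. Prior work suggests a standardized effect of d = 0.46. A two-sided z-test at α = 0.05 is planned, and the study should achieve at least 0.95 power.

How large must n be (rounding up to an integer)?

For power 0.95 need Φ(δ − z_{0.025}) = 0.95, so δ = z_{0.025} + z_{0.05} = 1.960 + 1.645 = 3.605.
(For δ > 0 the lower-tail rejection region contributes negligibly to power, so the one-term inversion is standard.)
δ = d·√n ⇒ n = (δ/d)² = (3.605 / 0.46)² = 61.41.
Round up to the next whole unit.

n = 62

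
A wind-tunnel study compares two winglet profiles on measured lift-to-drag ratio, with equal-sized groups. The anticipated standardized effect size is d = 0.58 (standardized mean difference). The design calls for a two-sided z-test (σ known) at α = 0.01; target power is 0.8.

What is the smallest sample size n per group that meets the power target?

Set Φ(δ − 2.576) = 0.8; then δ − 2.576 = Φ⁻¹(0.8) = 0.842, giving δ = 3.417.
(The Φ(−δ − z_{α/2}) term is vanishingly small for δ > 0 and is dropped in the standard sample-size formula.)
δ = d·√(n/2) ⇒ n = 2(δ/d)² = 2 × (3.417 / 0.58)² = 69.44.
Rounding up, n = 70 per group.

n = 70 per group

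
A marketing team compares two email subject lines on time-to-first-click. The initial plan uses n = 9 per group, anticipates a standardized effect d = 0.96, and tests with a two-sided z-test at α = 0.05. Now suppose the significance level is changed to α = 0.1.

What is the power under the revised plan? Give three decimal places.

Power ≈ 0.652

δ = d·√(n/2) = 0.96 × √(9/2) = 2.0365 (unchanged). New critical value: z_{0.05} = 1.645.
Revised power = Φ(δ − 1.645) + Φ(−δ − 1.645) = Φ(0.392) + Φ(-3.681) = 0.6523 + 0.0001 = 0.6524.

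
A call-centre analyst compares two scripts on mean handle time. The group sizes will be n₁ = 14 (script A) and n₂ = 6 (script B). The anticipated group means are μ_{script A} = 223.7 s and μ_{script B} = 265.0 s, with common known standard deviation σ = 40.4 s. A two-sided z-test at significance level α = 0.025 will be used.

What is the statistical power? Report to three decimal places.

Standardized effect: d = |μ_{script A} − μ_{script B}| / σ = |223.7 − 265.0| / 40.4 = 1.0223
Noncentrality parameter: δ = d / √(1/n₁ + 1/n₂) = 1.0223 / √(1/14 + 1/6) = 2.0950
Critical value for a two-sided test at α = 0.025: z_{α/2} = 2.241.
Power = Φ(δ − 2.241) + Φ(−δ − 2.241) = Φ(-0.146) + Φ(-4.336) = 0.4418 + 0.0000 = 0.4418.

Power ≈ 0.442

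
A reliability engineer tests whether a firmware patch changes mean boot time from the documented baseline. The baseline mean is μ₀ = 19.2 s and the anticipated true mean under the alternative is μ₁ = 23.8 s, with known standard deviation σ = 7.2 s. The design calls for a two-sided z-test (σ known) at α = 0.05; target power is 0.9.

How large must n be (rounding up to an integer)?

Standardized effect: d = |μ₁ − μ₀| / σ = |23.8 − 19.2| / 7.2 = 0.6389
Set Φ(δ − 1.960) = 0.9; then δ − 1.960 = Φ⁻¹(0.9) = 1.282, giving δ = 3.242.
(Ignoring the negligible lower-tail rejection probability gives the usual closed-form inversion.)
δ = d·√n ⇒ n = (δ/d)² = (3.242 / 0.6389)² = 25.74.
Rounding up, n = 26.

n = 26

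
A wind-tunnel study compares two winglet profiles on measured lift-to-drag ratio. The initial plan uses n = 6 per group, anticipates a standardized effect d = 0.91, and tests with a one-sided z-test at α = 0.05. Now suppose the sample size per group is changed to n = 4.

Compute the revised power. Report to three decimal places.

With n = 4 per group: δ = d·√(n/2) = 0.91 × √(4/2) = 1.2869. Critical value z_{0.05} = 1.645.
Revised power = Φ(δ − 1.645) = Φ(-0.358) = 0.3602.

Power ≈ 0.360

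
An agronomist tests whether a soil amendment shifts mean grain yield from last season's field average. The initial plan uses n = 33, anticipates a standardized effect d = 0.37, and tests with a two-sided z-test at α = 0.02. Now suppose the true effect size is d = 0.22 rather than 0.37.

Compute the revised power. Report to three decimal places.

With d = 0.22: δ = d·√n = 0.22 × √33 = 1.2638. Critical value z_{0.01} = 2.326.
Revised power = Φ(δ − 2.326) + Φ(−δ − 2.326) = Φ(-1.063) + Φ(-3.590) = 0.1440 + 0.0002 = 0.1442.

Power ≈ 0.144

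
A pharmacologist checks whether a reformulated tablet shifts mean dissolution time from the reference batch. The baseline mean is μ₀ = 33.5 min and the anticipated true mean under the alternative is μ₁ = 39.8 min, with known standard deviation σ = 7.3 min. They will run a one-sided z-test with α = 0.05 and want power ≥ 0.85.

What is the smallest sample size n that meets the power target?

Standardized effect: d = |μ₁ − μ₀| / σ = |39.8 − 33.5| / 7.3 = 0.8630
For power 0.85 need Φ(δ − z_{0.05}) = 0.85, so δ = z_{0.05} + z_{0.15} = 1.645 + 1.036 = 2.681.
δ = d·√n ⇒ n = (δ/d)² = (2.681 / 0.8630)² = 9.65.
Rounding up, n = 10.

n = 10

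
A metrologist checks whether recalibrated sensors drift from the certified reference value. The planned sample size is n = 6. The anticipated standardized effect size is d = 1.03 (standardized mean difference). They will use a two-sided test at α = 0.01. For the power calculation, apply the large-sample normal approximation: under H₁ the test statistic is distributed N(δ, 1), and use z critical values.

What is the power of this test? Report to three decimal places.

Noncentrality parameter: δ = d·√n = 1.03 × √6 = 2.5230
Two-sided α = 0.01 → critical value z_{0.005} = 2.576.
Power = Φ(δ − 2.576) + Φ(−δ − 2.576) = Φ(-0.053) + Φ(-5.099) = 0.4789 + 0.0000 = 0.4789.

Power ≈ 0.479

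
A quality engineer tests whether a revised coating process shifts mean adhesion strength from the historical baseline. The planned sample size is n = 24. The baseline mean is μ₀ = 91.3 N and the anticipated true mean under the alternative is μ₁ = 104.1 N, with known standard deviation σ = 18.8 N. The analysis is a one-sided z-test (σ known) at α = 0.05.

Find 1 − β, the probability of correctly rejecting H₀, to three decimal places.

Standardized effect: d = |μ₁ − μ₀| / σ = |104.1 − 91.3| / 18.8 = 0.6809
Noncentrality parameter: δ = d·√n = 0.6809 × √24 = 3.3355
Critical value for a one-sided test at α = 0.05: z_α = 1.645.
Power = P(Z > 1.645 − δ) = Φ(1.691) = 0.9545.

Power ≈ 0.955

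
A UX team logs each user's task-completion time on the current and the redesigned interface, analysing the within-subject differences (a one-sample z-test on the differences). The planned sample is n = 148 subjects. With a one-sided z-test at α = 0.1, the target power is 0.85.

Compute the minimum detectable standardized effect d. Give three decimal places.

d ≈ 0.191

Need Φ(δ − 1.282) = 0.85, so δ = 1.282 + 1.036 = 2.318.
δ = d·√n ⇒ d = δ/√n = 2.318/√148 = 0.1905.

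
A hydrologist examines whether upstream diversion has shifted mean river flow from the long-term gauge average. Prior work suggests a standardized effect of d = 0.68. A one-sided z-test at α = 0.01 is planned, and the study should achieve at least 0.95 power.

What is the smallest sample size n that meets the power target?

Set Φ(δ − 2.326) = 0.95; then δ − 2.326 = Φ⁻¹(0.95) = 1.645, giving δ = 3.971.
δ = d·√n ⇒ n = (δ/d)² = (3.971 / 0.68)² = 34.11.
Rounding up, n = 35.

n = 35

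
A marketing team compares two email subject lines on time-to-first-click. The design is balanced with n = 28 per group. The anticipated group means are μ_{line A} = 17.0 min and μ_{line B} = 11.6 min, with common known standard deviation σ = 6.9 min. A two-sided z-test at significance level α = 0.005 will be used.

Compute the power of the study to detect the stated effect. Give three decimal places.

Power ≈ 0.548

Standardized effect: d = |μ_{line A} − μ_{line B}| / σ = |17.0 − 11.6| / 6.9 = 0.7826
Noncentrality parameter: δ = d·√(n/2) = 0.7826 × √(28/2) = 2.9283
Critical value for a two-sided test at α = 0.005: z_{α/2} = 2.807.
Power = Φ(δ − 2.807) + Φ(−δ − 2.807) = Φ(0.121) + Φ(-5.735) = 0.5482 + 0.0000 = 0.5482.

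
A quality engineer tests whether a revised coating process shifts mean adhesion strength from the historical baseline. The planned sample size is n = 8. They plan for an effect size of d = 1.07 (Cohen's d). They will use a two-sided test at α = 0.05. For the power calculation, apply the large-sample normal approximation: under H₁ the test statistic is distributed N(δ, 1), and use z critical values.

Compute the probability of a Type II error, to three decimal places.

Noncentrality parameter: δ = d·√n = 1.07 × √8 = 3.0264
Critical value for a two-sided test at α = 0.05: z_{α/2} = 1.960.
Power = Φ(δ − 1.960) + Φ(−δ − 1.960) = Φ(1.066) + Φ(-4.986) = 0.8569 + 0.0000 = 0.8569.
Type II error: β = 1 − power = 1 − 0.8569 = 0.1431.

β ≈ 0.143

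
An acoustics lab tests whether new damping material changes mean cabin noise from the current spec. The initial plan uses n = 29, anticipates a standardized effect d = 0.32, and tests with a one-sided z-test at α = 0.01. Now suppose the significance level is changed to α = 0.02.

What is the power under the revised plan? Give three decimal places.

δ = d·√n = 0.32 × √29 = 1.7233 (unchanged). New critical value: z_{0.02} = 2.054.
Revised power = P(Z > 2.054 − δ) = Φ(-0.330) = 0.3705.

Power ≈ 0.371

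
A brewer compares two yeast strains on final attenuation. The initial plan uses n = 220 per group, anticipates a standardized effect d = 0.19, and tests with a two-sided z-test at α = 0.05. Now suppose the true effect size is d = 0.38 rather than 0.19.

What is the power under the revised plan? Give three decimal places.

Power ≈ 0.979

With d = 0.38: δ = d·√(n/2) = 0.38 × √(220/2) = 3.9855. Critical value z_{0.025} = 1.960.
Revised power = Φ(δ − 1.960) + Φ(−δ − 1.960) = Φ(2.026) + Φ(-5.945) = 0.9786 + 0.0000 = 0.9786.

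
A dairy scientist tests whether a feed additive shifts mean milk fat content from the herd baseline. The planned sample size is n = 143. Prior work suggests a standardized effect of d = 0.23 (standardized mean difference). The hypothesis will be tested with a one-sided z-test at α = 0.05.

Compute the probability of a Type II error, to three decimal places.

β ≈ 0.134

Noncentrality parameter: δ = d·√n = 0.23 × √143 = 2.7504
Critical value for a one-sided test at α = 0.05: z_α = 1.645.
Power = P(Z > 1.645 − δ) = Φ(1.106) = 0.8655.
Type II error: β = 1 − power = 1 − 0.8655 = 0.1345.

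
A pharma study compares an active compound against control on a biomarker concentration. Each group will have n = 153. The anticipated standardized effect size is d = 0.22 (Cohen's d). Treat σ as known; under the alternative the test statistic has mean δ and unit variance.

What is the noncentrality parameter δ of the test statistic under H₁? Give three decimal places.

δ = d·√(n/2) = 0.22 × √(153/2) = 1.9242

δ ≈ 1.924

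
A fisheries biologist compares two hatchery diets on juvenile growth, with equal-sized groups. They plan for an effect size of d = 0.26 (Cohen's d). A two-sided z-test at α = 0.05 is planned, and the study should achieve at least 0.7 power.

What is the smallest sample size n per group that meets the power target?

n = 183 per group

For power 0.7 need Φ(δ − z_{0.025}) = 0.7, so δ = z_{0.025} + z_{0.30} = 1.960 + 0.524 = 2.484.
(Ignoring the negligible lower-tail rejection probability gives the usual closed-form inversion.)
δ = d·√(n/2) ⇒ n = 2(δ/d)² = 2 × (2.484 / 0.26)² = 182.61.
Rounding up, n = 183 per group.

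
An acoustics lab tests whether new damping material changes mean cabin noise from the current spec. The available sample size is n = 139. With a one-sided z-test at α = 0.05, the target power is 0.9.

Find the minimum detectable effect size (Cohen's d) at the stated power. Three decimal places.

d ≈ 0.248

Required noncentrality: δ = z_{0.05} + z_{0.10} = 1.645 + 1.282 = 2.926.
δ = d·√n ⇒ d = δ/√n = 2.926/√139 = 0.2482.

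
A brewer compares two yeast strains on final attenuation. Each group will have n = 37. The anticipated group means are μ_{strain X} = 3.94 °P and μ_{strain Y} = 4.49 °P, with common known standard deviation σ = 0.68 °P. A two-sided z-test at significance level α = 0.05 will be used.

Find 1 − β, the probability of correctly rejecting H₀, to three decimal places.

Standardized effect: d = |μ_{strain X} − μ_{strain Y}| / σ = |3.94 − 4.49| / 0.68 = 0.8088
Noncentrality parameter: δ = d·√(n/2) = 0.8088 × √(37/2) = 3.4789
Critical value for a two-sided test at α = 0.05: z_{α/2} = 1.960.
Power = Φ(δ − 1.960) + Φ(−δ − 1.960) = Φ(1.519) + Φ(-5.439) = 0.9356 + 0.0000 = 0.9356.

Power ≈ 0.936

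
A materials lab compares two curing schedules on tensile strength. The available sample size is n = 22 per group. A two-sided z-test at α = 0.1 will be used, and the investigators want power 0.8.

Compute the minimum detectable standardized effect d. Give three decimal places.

Required noncentrality: δ = z_{0.05} + z_{0.20} = 1.645 + 0.842 = 2.486.
(Lower-tail contribution to power is negligible for δ > 0.)
δ = d·√(n/2) ⇒ d = δ/√(n/2) = 2.486/√(22/2) = 0.7497.

d ≈ 0.750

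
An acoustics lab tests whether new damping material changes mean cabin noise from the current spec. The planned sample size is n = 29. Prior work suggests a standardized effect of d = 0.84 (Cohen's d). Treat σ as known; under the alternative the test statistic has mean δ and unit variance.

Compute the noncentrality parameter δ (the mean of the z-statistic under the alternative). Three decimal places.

δ ≈ 4.524

δ = d·√n = 0.84 × √29 = 4.5235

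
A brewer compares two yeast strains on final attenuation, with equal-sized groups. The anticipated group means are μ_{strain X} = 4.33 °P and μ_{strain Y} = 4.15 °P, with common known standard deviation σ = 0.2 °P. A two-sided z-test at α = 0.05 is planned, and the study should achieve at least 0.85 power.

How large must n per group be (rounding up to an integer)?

n = 23 per group

Standardized effect: d = |μ_{strain X} − μ_{strain Y}| / σ = |4.33 − 4.15| / 0.2 = 0.9000
For power 0.85 need Φ(δ − z_{0.025}) = 0.85, so δ = z_{0.025} + z_{0.15} = 1.960 + 1.036 = 2.996.
(For δ > 0 the lower-tail rejection region contributes negligibly to power, so the one-term inversion is standard.)
δ = d·√(n/2) ⇒ n = 2(δ/d)² = 2 × (2.996 / 0.9000)² = 22.17.
Rounding up, n = 23 per group.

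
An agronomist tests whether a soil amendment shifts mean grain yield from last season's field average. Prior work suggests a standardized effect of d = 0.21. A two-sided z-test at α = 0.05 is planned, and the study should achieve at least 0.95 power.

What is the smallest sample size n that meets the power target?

n = 295

For power 0.95 need Φ(δ − z_{0.025}) = 0.95, so δ = z_{0.025} + z_{0.05} = 1.960 + 1.645 = 3.605.
(The Φ(−δ − z_{α/2}) term is vanishingly small for δ > 0 and is dropped in the standard sample-size formula.)
δ = d·√n ⇒ n = (δ/d)² = (3.605 / 0.21)² = 294.66.
Round up to the next whole unit.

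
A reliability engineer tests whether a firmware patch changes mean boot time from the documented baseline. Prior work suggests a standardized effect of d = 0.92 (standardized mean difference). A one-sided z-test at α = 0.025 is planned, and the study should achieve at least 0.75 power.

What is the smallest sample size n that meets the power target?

For power 0.75 need Φ(δ − z_{0.025}) = 0.75, so δ = z_{0.025} + z_{0.25} = 1.960 + 0.674 = 2.634.
δ = d·√n ⇒ n = (δ/d)² = (2.634 / 0.92)² = 8.20.
Rounding up, n = 9.

n = 9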